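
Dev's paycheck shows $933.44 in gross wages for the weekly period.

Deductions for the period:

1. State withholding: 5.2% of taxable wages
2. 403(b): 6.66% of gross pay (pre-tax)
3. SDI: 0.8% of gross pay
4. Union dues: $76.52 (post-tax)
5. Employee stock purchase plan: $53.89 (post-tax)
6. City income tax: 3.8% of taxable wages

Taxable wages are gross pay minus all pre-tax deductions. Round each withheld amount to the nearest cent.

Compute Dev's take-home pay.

$654.97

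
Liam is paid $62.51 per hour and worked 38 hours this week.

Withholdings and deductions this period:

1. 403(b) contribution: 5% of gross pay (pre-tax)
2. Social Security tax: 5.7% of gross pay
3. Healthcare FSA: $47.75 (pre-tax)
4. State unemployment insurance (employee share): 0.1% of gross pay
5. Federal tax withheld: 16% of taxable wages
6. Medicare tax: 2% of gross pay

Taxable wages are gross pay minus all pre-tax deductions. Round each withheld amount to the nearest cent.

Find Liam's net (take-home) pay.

$1,670.15

Gross pay: 38 × $62.51 = $2,375.38
Healthcare FSA: $47.75
403(b) contribution: $2,375.38 × 0.05 = $118.77
Pre-tax total = $47.75 + $118.77 = $166.52
Taxable wages = $2,375.38 − $166.52 = $2,208.86
Federal tax withheld: $2,208.86 × 0.16 = $353.42
Medicare tax: $2,375.38 × 0.02 = $47.51
State unemployment insurance (employee share): $2,375.38 × 0.001 = $2.38
Social Security tax: $2,375.38 × 0.057 = $135.40
Total deductions = $47.75 + $118.77 + $353.42 + $47.51 + $2.38 + $135.40 = $705.23
Net pay = $2,375.38 − $705.23 = $1,670.15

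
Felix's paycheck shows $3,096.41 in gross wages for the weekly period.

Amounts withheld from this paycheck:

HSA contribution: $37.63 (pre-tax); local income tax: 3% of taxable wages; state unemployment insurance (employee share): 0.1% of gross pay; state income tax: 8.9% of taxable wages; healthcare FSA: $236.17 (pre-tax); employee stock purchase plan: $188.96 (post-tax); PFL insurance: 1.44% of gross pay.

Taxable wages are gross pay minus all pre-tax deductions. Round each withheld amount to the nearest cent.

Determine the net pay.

Healthcare FSA: $236.17
HSA contribution: $37.63
Pre-tax total = $236.17 + $37.63 = $273.80
Taxable wages = $3,096.41 − $273.80 = $2,822.61
Local income tax: $2,822.61 × 0.03 = $84.68
State income tax: $2,822.61 × 0.089 = $251.21
State unemployment insurance (employee share): $3,096.41 × 0.001 = $3.10
PFL insurance: $3,096.41 × 0.0144 = $44.59
Employee stock purchase plan: $188.96
Total deductions = $236.17 + $37.63 + $84.68 + $251.21 + $3.10 + $44.59 + $188.96 = $846.34
Net pay = $3,096.41 − $846.34 = $2,250.07

$2,250.07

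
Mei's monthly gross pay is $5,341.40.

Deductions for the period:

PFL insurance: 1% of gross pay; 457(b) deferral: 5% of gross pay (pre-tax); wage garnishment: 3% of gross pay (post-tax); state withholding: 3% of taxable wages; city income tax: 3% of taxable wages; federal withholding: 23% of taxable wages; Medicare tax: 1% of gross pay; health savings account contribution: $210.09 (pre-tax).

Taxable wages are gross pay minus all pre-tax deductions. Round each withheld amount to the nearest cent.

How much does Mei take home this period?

457(b) deferral: $5,341.40 × 0.05 = $267.07
Health savings account contribution: $210.09
Pre-tax total = $267.07 + $210.09 = $477.16
Taxable wages = $5,341.40 − $477.16 = $4,864.24
Federal withholding: $4,864.24 × 0.23 = $1,118.78
State withholding: $4,864.24 × 0.03 = $145.93
City income tax: $4,864.24 × 0.03 = $145.93
Medicare tax: $5,341.40 × 0.01 = $53.41
PFL insurance: $5,341.40 × 0.01 = $53.41
Wage garnishment: $5,341.40 × 0.03 = $160.24
Total deductions = $267.07 + $210.09 + $1,118.78 + $145.93 + $145.93 + $53.41 + $53.41 + $160.24 = $2,154.86
Net pay = $5,341.40 − $2,154.86 = $3,186.54

$3,186.54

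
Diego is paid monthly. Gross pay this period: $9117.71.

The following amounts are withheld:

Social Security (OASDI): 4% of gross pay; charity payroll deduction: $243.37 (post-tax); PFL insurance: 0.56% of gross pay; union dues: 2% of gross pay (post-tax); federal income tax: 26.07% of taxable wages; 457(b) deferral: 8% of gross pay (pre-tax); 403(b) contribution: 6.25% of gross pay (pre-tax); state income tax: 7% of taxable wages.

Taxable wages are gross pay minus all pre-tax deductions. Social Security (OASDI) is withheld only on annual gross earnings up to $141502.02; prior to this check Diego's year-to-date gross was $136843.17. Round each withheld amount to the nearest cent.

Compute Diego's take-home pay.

403(b) contribution: $9117.71 × 0.0625 = $569.86
457(b) deferral: $9117.71 × 0.08 = $729.42
Pre-tax total = $569.86 + $729.42 = $1299.28
Taxable wages = $9117.71 − $1299.28 = $7818.43
Federal income tax: $7818.43 × 0.2607 = $2038.26
State income tax: $7818.43 × 0.07 = $547.29
PFL insurance: $9117.71 × 0.0056 = $51.06
Social Security (OASDI): only $141502.02 − $136843.17 = $4658.85 of this check is subject → $4658.85 × 0.04 = $186.35
Union dues: $9117.71 × 0.02 = $182.35
Charity payroll deduction: $243.37
Total deductions = $569.86 + $729.42 + $2038.26 + $547.29 + $51.06 + $186.35 + $182.35 + $243.37 = $4547.96
Net pay = $9117.71 − $4547.96 = $4569.75

$4569.75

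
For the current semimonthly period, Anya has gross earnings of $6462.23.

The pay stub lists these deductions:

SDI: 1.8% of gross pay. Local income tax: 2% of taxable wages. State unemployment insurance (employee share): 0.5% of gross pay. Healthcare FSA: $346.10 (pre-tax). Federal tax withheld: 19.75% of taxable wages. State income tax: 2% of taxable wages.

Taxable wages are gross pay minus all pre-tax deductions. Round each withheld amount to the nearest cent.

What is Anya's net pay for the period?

Healthcare FSA: $346.10
Taxable wages = $6462.23 − $346.10 = $6116.13
State income tax: $6116.13 × 0.02 = $122.32
Federal tax withheld: $6116.13 × 0.1975 = $1207.94
Local income tax: $6116.13 × 0.02 = $122.32
State unemployment insurance (employee share): $6462.23 × 0.005 = $32.31
SDI: $6462.23 × 0.018 = $116.32
Total deductions = $346.10 + $122.32 + $1207.94 + $122.32 + $32.31 + $116.32 = $1947.31
Net pay = $6462.23 − $1947.31 = $4514.92

$4514.92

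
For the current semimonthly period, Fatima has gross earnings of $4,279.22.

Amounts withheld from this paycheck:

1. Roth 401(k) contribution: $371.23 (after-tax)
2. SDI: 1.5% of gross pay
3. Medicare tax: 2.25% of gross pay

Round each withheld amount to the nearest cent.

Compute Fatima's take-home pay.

$3,747.52

Medicare tax: $4,279.22 × 0.0225 = $96.28
SDI: $4,279.22 × 0.015 = $64.19
Roth 401(k) contribution: $371.23
Total deductions = $96.28 + $64.19 + $371.23 = $531.70
Net pay = $4,279.22 − $531.70 = $3,747.52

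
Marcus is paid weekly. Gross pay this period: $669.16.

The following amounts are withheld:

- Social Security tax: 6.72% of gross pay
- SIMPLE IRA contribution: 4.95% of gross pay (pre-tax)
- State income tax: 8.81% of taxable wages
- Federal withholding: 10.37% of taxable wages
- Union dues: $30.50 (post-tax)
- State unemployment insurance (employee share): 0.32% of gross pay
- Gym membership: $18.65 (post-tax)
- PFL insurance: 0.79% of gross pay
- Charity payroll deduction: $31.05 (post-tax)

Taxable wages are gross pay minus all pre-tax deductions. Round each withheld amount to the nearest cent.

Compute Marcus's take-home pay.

SIMPLE IRA contribution: $669.16 × 0.0495 = $33.12
Taxable wages = $669.16 − $33.12 = $636.04
Federal withholding: $636.04 × 0.1037 = $65.96
State income tax: $636.04 × 0.0881 = $56.04
Social Security tax: $669.16 × 0.0672 = $44.97
PFL insurance: $669.16 × 0.0079 = $5.29
State unemployment insurance (employee share): $669.16 × 0.0032 = $2.14
Charity payroll deduction: $31.05
Union dues: $30.50
Gym membership: $18.65
Total deductions = $33.12 + $65.96 + $56.04 + $44.97 + $5.29 + $2.14 + $31.05 + $30.50 + $18.65 = $287.72
Net pay = $669.16 − $287.72 = $381.44

$381.44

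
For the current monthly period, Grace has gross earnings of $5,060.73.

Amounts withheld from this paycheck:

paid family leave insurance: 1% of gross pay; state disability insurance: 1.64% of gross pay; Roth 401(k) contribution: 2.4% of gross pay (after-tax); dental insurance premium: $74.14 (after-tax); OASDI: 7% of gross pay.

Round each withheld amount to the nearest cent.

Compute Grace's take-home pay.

OASDI: $5,060.73 × 0.07 = $354.25
Paid family leave insurance: $5,060.73 × 0.01 = $50.61
State disability insurance: $5,060.73 × 0.0164 = $83.00
Roth 401(k) contribution: $5,060.73 × 0.024 = $121.46
Dental insurance premium: $74.14
Total deductions = $354.25 + $50.61 + $83.00 + $121.46 + $74.14 = $683.46
Net pay = $5,060.73 − $683.46 = $4,377.27

$4,377.27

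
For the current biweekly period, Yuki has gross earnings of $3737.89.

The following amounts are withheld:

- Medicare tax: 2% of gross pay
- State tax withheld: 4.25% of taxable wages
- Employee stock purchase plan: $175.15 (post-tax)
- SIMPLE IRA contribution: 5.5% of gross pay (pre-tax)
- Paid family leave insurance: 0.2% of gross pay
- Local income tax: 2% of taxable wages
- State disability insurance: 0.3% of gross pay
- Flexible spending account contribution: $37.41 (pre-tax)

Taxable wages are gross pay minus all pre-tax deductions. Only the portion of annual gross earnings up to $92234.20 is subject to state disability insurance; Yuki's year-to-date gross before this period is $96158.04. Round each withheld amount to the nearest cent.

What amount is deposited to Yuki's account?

SIMPLE IRA contribution: $3737.89 × 0.055 = $205.58
Flexible spending account contribution: $37.41
Pre-tax total = $205.58 + $37.41 = $242.99
Taxable wages = $3737.89 − $242.99 = $3494.90
State tax withheld: $3494.90 × 0.0425 = $148.53
Local income tax: $3494.90 × 0.02 = $69.90
State disability insurance: annual cap $92234.20 already reached (YTD $96158.04), so $0.00
Paid family leave insurance: $3737.89 × 0.002 = $7.48
Medicare tax: $3737.89 × 0.02 = $74.76
Employee stock purchase plan: $175.15
Total deductions = $205.58 + $37.41 + $148.53 + $69.90 + $0.00 + $7.48 + $74.76 + $175.15 = $718.81
Net pay = $3737.89 − $718.81 = $3019.08

$3019.08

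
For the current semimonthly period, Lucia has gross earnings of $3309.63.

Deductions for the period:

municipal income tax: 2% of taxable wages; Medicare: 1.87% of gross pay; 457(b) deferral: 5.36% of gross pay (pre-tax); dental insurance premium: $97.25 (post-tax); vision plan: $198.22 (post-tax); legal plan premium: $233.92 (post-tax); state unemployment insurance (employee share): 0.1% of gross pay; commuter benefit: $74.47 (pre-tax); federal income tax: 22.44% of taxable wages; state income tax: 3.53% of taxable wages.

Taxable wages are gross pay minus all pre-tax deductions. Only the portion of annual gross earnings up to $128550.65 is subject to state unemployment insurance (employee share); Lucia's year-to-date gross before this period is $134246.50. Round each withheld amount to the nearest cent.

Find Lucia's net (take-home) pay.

457(b) deferral: $3309.63 × 0.0536 = $177.40
Commuter benefit: $74.47
Pre-tax total = $177.40 + $74.47 = $251.87
Taxable wages = $3309.63 − $251.87 = $3057.76
Federal income tax: $3057.76 × 0.2244 = $686.16
Municipal income tax: $3057.76 × 0.02 = $61.16
State income tax: $3057.76 × 0.0353 = $107.94
Medicare: $3309.63 × 0.0187 = $61.89
State unemployment insurance (employee share): annual cap $128550.65 already reached (YTD $134246.50), so $0.00
Vision plan: $198.22
Legal plan premium: $233.92
Dental insurance premium: $97.25
Total deductions = $177.40 + $74.47 + $686.16 + $61.16 + $107.94 + $61.89 + $0.00 + $198.22 + $233.92 + $97.25 = $1698.41
Net pay = $3309.63 − $1698.41 = $1611.22

$1611.22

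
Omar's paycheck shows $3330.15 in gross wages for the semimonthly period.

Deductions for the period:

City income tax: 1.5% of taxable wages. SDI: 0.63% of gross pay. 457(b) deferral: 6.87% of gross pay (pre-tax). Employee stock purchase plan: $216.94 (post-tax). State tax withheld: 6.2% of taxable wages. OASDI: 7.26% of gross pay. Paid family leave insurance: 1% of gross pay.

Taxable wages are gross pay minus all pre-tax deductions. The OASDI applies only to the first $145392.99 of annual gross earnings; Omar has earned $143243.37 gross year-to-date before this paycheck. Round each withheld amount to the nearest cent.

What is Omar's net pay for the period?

$2435.29

457(b) deferral: $3330.15 × 0.0687 = $228.78
Taxable wages = $3330.15 − $228.78 = $3101.37
State tax withheld: $3101.37 × 0.062 = $192.28
City income tax: $3101.37 × 0.015 = $46.52
Paid family leave insurance: $3330.15 × 0.01 = $33.30
SDI: $3330.15 × 0.0063 = $20.98
OASDI: only $145392.99 − $143243.37 = $2149.62 of this check is subject → $2149.62 × 0.0726 = $156.06
Employee stock purchase plan: $216.94
Total deductions = $228.78 + $192.28 + $46.52 + $33.30 + $20.98 + $156.06 + $216.94 = $894.86
Net pay = $3330.15 − $894.86 = $2435.29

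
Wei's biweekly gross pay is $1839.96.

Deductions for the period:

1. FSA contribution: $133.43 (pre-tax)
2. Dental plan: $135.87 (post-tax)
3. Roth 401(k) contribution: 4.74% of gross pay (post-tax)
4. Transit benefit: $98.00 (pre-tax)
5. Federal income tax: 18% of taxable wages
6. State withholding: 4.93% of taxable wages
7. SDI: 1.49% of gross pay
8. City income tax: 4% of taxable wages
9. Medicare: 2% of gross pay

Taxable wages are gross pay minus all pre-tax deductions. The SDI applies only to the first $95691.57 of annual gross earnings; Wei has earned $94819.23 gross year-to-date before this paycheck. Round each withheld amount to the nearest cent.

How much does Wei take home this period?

$902.47

Transit benefit: $98.00
FSA contribution: $133.43
Pre-tax total = $98.00 + $133.43 = $231.43
Taxable wages = $1839.96 − $231.43 = $1608.53
Federal income tax: $1608.53 × 0.18 = $289.54
City income tax: $1608.53 × 0.04 = $64.34
State withholding: $1608.53 × 0.0493 = $79.30
Medicare: $1839.96 × 0.02 = $36.80
SDI: only $95691.57 − $94819.23 = $872.34 of this check is subject → $872.34 × 0.0149 = $13.00
Dental plan: $135.87
Roth 401(k) contribution: $1839.96 × 0.0474 = $87.21
Total deductions = $98.00 + $133.43 + $289.54 + $64.34 + $79.30 + $36.80 + $13.00 + $135.87 + $87.21 = $937.49
Net pay = $1839.96 − $937.49 = $902.47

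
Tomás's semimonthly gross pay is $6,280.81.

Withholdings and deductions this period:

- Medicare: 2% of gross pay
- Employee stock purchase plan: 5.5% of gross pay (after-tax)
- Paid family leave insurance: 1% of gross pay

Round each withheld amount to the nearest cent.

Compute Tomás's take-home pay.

$5,746.94

Medicare: $6,280.81 × 0.02 = $125.62
Paid family leave insurance: $6,280.81 × 0.01 = $62.81
Employee stock purchase plan: $6,280.81 × 0.055 = $345.44
Total deductions = $125.62 + $62.81 + $345.44 = $533.87
Net pay = $6,280.81 − $533.87 = $5,746.94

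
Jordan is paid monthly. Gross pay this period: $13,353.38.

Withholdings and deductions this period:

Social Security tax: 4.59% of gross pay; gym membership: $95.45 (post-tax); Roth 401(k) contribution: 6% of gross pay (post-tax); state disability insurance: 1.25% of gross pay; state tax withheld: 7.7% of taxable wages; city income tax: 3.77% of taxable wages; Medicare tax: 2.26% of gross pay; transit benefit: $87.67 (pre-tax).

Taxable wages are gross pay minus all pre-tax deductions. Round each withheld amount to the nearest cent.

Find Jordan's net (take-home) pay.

$9,765.85

Transit benefit: $87.67
Taxable wages = $13,353.38 − $87.67 = $13,265.71
City income tax: $13,265.71 × 0.0377 = $500.12
State tax withheld: $13,265.71 × 0.077 = $1,021.46
Medicare tax: $13,353.38 × 0.0226 = $301.79
Social Security tax: $13,353.38 × 0.0459 = $612.92
State disability insurance: $13,353.38 × 0.0125 = $166.92
Roth 401(k) contribution: $13,353.38 × 0.06 = $801.20
Gym membership: $95.45
Total deductions = $87.67 + $500.12 + $1,021.46 + $301.79 + $612.92 + $166.92 + $801.20 + $95.45 = $3,587.53
Net pay = $13,353.38 − $3,587.53 = $9,765.85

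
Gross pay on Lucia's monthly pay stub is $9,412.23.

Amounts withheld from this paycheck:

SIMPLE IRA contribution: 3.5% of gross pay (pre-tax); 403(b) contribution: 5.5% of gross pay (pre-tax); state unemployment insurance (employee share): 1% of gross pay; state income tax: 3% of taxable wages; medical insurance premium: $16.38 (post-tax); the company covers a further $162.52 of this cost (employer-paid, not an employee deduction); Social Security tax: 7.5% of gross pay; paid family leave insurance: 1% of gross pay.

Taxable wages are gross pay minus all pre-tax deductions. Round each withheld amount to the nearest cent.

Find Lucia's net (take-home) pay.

SIMPLE IRA contribution: $9,412.23 × 0.035 = $329.43
403(b) contribution: $9,412.23 × 0.055 = $517.67
Pre-tax total = $329.43 + $517.67 = $847.10
Taxable wages = $9,412.23 − $847.10 = $8,565.13
State income tax: $8,565.13 × 0.03 = $256.95
State unemployment insurance (employee share): $9,412.23 × 0.01 = $94.12
Social Security tax: $9,412.23 × 0.075 = $705.92
Paid family leave insurance: $9,412.23 × 0.01 = $94.12
Medical insurance premium: $16.38
(Employer's $162.52 toward medical insurance premium is not withheld from the employee.)
Total deductions = $329.43 + $517.67 + $256.95 + $94.12 + $705.92 + $94.12 + $16.38 = $2,014.59
Net pay = $9,412.23 − $2,014.59 = $7,397.64

$7,397.64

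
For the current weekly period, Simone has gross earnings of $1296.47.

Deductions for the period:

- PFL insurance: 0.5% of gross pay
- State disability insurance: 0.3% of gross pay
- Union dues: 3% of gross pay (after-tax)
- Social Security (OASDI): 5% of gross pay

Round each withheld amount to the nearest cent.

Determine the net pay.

$1182.39

Social Security (OASDI): $1296.47 × 0.05 = $64.82
PFL insurance: $1296.47 × 0.005 = $6.48
State disability insurance: $1296.47 × 0.003 = $3.89
Union dues: $1296.47 × 0.03 = $38.89
Total deductions = $64.82 + $6.48 + $3.89 + $38.89 = $114.08
Net pay = $1296.47 − $114.08 = $1182.39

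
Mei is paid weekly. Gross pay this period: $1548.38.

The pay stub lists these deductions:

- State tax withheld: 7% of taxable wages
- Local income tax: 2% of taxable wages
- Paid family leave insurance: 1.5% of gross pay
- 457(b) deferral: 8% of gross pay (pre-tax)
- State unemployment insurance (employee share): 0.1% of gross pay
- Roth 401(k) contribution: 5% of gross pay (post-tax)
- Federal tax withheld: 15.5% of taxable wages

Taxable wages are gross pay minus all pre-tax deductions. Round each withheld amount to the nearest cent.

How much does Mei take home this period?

457(b) deferral: $1548.38 × 0.08 = $123.87
Taxable wages = $1548.38 − $123.87 = $1424.51
Federal tax withheld: $1424.51 × 0.155 = $220.80
Local income tax: $1424.51 × 0.02 = $28.49
State tax withheld: $1424.51 × 0.07 = $99.72
State unemployment insurance (employee share): $1548.38 × 0.001 = $1.55
Paid family leave insurance: $1548.38 × 0.015 = $23.23
Roth 401(k) contribution: $1548.38 × 0.05 = $77.42
Total deductions = $123.87 + $220.80 + $28.49 + $99.72 + $1.55 + $23.23 + $77.42 = $575.08
Net pay = $1548.38 − $575.08 = $973.30

$973.30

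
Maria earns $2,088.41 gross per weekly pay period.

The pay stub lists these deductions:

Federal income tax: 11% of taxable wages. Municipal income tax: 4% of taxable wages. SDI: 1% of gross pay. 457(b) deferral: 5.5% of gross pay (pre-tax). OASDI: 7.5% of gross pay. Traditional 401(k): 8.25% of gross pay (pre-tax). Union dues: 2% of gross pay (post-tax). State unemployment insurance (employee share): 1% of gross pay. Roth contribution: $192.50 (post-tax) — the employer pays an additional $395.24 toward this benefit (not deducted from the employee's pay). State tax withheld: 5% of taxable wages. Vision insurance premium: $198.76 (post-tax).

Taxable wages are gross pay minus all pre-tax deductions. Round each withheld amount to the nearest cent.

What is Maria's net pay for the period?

457(b) deferral: $2,088.41 × 0.055 = $114.86
Traditional 401(k): $2,088.41 × 0.0825 = $172.29
Pre-tax total = $114.86 + $172.29 = $287.15
Taxable wages = $2,088.41 − $287.15 = $1,801.26
Federal income tax: $1,801.26 × 0.11 = $198.14
Municipal income tax: $1,801.26 × 0.04 = $72.05
State tax withheld: $1,801.26 × 0.05 = $90.06
SDI: $2,088.41 × 0.01 = $20.88
OASDI: $2,088.41 × 0.075 = $156.63
State unemployment insurance (employee share): $2,088.41 × 0.01 = $20.88
Roth contribution: $192.50
Vision insurance premium: $198.76
Union dues: $2,088.41 × 0.02 = $41.77
(Employer's $395.24 toward Roth contribution is not withheld from the employee.)
Total deductions = $114.86 + $172.29 + $198.14 + $72.05 + $90.06 + $20.88 + $156.63 + $20.88 + $192.50 + $198.76 + $41.77 = $1,278.82
Net pay = $2,088.41 − $1,278.82 = $809.59

$809.59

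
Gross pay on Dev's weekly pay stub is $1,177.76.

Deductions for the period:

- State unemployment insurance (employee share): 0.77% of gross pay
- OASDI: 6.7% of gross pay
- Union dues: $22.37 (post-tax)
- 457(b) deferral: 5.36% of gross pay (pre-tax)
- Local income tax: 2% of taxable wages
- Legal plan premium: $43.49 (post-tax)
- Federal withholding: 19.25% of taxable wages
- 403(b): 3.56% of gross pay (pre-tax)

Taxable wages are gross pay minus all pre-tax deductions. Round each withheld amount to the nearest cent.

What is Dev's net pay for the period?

457(b) deferral: $1,177.76 × 0.0536 = $63.13
403(b): $1,177.76 × 0.0356 = $41.93
Pre-tax total = $63.13 + $41.93 = $105.06
Taxable wages = $1,177.76 − $105.06 = $1,072.70
Local income tax: $1,072.70 × 0.02 = $21.45
Federal withholding: $1,072.70 × 0.1925 = $206.49
OASDI: $1,177.76 × 0.067 = $78.91
State unemployment insurance (employee share): $1,177.76 × 0.0077 = $9.07
Legal plan premium: $43.49
Union dues: $22.37
Total deductions = $63.13 + $41.93 + $21.45 + $206.49 + $78.91 + $9.07 + $43.49 + $22.37 = $486.84
Net pay = $1,177.76 − $486.84 = $690.92

$690.92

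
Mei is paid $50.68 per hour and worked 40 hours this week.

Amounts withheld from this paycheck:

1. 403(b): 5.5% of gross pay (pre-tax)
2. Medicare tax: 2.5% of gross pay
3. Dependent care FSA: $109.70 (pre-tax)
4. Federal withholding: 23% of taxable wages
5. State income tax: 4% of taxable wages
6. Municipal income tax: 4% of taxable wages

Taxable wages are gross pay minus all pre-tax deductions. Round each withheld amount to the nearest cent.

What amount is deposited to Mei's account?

Gross pay: 40 × $50.68 = $2,027.20
403(b): $2,027.20 × 0.055 = $111.50
Dependent care FSA: $109.70
Pre-tax total = $111.50 + $109.70 = $221.20
Taxable wages = $2,027.20 − $221.20 = $1,806.00
State income tax: $1,806.00 × 0.04 = $72.24
Federal withholding: $1,806.00 × 0.23 = $415.38
Municipal income tax: $1,806.00 × 0.04 = $72.24
Medicare tax: $2,027.20 × 0.025 = $50.68
Total deductions = $111.50 + $109.70 + $72.24 + $415.38 + $72.24 + $50.68 = $831.74
Net pay = $2,027.20 − $831.74 = $1,195.46

$1,195.46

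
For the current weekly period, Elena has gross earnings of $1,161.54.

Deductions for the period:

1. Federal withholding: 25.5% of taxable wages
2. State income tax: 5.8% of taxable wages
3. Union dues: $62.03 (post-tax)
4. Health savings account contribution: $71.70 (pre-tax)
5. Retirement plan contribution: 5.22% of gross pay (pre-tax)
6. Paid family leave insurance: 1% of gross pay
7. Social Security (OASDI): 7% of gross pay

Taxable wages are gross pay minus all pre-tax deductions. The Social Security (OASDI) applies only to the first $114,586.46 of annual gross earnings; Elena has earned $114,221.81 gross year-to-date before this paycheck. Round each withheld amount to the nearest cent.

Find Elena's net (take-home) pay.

Health savings account contribution: $71.70
Retirement plan contribution: $1,161.54 × 0.0522 = $60.63
Pre-tax total = $71.70 + $60.63 = $132.33
Taxable wages = $1,161.54 − $132.33 = $1,029.21
State income tax: $1,029.21 × 0.058 = $59.69
Federal withholding: $1,029.21 × 0.255 = $262.45
Paid family leave insurance: $1,161.54 × 0.01 = $11.62
Social Security (OASDI): only $114,586.46 − $114,221.81 = $364.65 of this check is subject → $364.65 × 0.07 = $25.53
Union dues: $62.03
Total deductions = $71.70 + $60.63 + $59.69 + $262.45 + $11.62 + $25.53 + $62.03 = $553.65
Net pay = $1,161.54 − $553.65 = $607.89

$607.89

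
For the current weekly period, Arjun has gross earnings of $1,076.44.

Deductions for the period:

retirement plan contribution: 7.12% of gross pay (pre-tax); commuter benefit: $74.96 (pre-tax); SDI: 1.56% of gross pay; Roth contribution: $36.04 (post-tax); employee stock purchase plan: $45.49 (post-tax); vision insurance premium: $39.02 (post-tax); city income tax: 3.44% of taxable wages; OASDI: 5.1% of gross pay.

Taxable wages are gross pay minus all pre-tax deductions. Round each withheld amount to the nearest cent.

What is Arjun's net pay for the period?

$700.79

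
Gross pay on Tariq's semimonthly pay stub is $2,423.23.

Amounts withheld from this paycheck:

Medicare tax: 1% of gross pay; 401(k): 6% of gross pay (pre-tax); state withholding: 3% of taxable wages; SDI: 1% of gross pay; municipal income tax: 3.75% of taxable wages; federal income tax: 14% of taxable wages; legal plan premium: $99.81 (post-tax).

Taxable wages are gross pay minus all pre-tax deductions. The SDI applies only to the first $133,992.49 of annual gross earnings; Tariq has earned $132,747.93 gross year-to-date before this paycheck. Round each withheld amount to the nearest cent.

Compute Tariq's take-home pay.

$1,668.69

401(k): $2,423.23 × 0.06 = $145.39
Taxable wages = $2,423.23 − $145.39 = $2,277.84
Municipal income tax: $2,277.84 × 0.0375 = $85.42
State withholding: $2,277.84 × 0.03 = $68.34
Federal income tax: $2,277.84 × 0.14 = $318.90
SDI: only $133,992.49 − $132,747.93 = $1,244.56 of this check is subject → $1,244.56 × 0.01 = $12.45
Medicare tax: $2,423.23 × 0.01 = $24.23
Legal plan premium: $99.81
Total deductions = $145.39 + $85.42 + $68.34 + $318.90 + $12.45 + $24.23 + $99.81 = $754.54
Net pay = $2,423.23 − $754.54 = $1,668.69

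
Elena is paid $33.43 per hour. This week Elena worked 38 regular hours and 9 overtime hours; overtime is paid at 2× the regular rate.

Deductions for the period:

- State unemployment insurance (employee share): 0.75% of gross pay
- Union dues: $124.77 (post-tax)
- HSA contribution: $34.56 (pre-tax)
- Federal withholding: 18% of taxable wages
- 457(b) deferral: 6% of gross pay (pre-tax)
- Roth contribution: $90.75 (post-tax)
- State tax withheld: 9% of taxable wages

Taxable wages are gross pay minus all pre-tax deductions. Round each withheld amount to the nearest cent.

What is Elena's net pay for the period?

$1,029.83

Regular pay: 38 × $33.43 = $1,270.34
Overtime pay: 9 × $33.43 × 2 = $601.74
Gross pay = $1,270.34 + $601.74 = $1,872.08
457(b) deferral: $1,872.08 × 0.06 = $112.32
HSA contribution: $34.56
Pre-tax total = $112.32 + $34.56 = $146.88
Taxable wages = $1,872.08 − $146.88 = $1,725.20
State tax withheld: $1,725.20 × 0.09 = $155.27
Federal withholding: $1,725.20 × 0.18 = $310.54
State unemployment insurance (employee share): $1,872.08 × 0.0075 = $14.04
Union dues: $124.77
Roth contribution: $90.75
Total deductions = $112.32 + $34.56 + $155.27 + $310.54 + $14.04 + $124.77 + $90.75 = $842.25
Net pay = $1,872.08 − $842.25 = $1,029.83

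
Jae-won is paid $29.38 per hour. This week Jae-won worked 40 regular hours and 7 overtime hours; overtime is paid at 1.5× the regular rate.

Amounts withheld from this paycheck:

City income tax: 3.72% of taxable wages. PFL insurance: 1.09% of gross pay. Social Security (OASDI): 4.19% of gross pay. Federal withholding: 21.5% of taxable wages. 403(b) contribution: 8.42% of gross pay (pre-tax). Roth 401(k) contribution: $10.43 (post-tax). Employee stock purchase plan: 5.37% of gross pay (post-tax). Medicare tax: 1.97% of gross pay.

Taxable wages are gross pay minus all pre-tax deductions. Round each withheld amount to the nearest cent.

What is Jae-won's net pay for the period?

Regular pay: 40 × $29.38 = $1,175.20
Overtime pay: 7 × $29.38 × 1.5 = $308.49
Gross pay = $1,175.20 + $308.49 = $1,483.69
403(b) contribution: $1,483.69 × 0.0842 = $124.93
Taxable wages = $1,483.69 − $124.93 = $1,358.76
Federal withholding: $1,358.76 × 0.215 = $292.13
City income tax: $1,358.76 × 0.0372 = $50.55
PFL insurance: $1,483.69 × 0.0109 = $16.17
Medicare tax: $1,483.69 × 0.0197 = $29.23
Social Security (OASDI): $1,483.69 × 0.0419 = $62.17
Roth 401(k) contribution: $10.43
Employee stock purchase plan: $1,483.69 × 0.0537 = $79.67
Total deductions = $124.93 + $292.13 + $50.55 + $16.17 + $29.23 + $62.17 + $10.43 + $79.67 = $665.28
Net pay = $1,483.69 − $665.28 = $818.41

$818.41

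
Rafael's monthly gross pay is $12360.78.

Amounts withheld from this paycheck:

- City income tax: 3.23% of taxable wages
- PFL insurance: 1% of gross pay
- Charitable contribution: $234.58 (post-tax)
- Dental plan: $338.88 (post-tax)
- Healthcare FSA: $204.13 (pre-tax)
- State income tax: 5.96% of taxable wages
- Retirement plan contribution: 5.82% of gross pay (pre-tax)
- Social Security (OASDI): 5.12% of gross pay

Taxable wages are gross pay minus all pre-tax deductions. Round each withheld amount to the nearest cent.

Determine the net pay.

$9056.23

Retirement plan contribution: $12360.78 × 0.0582 = $719.40
Healthcare FSA: $204.13
Pre-tax total = $719.40 + $204.13 = $923.53
Taxable wages = $12360.78 − $923.53 = $11437.25
State income tax: $11437.25 × 0.0596 = $681.66
City income tax: $11437.25 × 0.0323 = $369.42
Social Security (OASDI): $12360.78 × 0.0512 = $632.87
PFL insurance: $12360.78 × 0.01 = $123.61
Dental plan: $338.88
Charitable contribution: $234.58
Total deductions = $719.40 + $204.13 + $681.66 + $369.42 + $632.87 + $123.61 + $338.88 + $234.58 = $3304.55
Net pay = $12360.78 − $3304.55 = $9056.23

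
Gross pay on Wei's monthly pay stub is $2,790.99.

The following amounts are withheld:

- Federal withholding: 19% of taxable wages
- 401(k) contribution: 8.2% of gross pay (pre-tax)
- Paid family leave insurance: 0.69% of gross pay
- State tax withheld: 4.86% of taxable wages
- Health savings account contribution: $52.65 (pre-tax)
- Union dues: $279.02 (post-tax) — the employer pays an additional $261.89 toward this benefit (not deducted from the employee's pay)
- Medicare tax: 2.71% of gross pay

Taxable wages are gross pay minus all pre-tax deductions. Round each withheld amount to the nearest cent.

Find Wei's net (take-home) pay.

401(k) contribution: $2,790.99 × 0.082 = $228.86
Health savings account contribution: $52.65
Pre-tax total = $228.86 + $52.65 = $281.51
Taxable wages = $2,790.99 − $281.51 = $2,509.48
State tax withheld: $2,509.48 × 0.0486 = $121.96
Federal withholding: $2,509.48 × 0.19 = $476.80
Medicare tax: $2,790.99 × 0.0271 = $75.64
Paid family leave insurance: $2,790.99 × 0.0069 = $19.26
Union dues: $279.02
(Employer's $261.89 toward union dues is not withheld from the employee.)
Total deductions = $228.86 + $52.65 + $121.96 + $476.80 + $75.64 + $19.26 + $279.02 = $1,254.19
Net pay = $2,790.99 − $1,254.19 = $1,536.80

$1,536.80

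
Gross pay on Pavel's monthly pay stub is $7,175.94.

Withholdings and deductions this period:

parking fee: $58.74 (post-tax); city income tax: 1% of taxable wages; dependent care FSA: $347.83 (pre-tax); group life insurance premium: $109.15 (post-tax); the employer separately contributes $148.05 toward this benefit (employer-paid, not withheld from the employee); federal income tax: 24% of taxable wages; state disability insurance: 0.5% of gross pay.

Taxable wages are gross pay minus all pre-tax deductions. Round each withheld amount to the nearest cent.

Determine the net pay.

Dependent care FSA: $347.83
Taxable wages = $7,175.94 − $347.83 = $6,828.11
City income tax: $6,828.11 × 0.01 = $68.28
Federal income tax: $6,828.11 × 0.24 = $1,638.75
State disability insurance: $7,175.94 × 0.005 = $35.88
Group life insurance premium: $109.15
Parking fee: $58.74
(Employer's $148.05 toward group life insurance premium is not withheld from the employee.)
Total deductions = $347.83 + $68.28 + $1,638.75 + $35.88 + $109.15 + $58.74 = $2,258.63
Net pay = $7,175.94 − $2,258.63 = $4,917.31

$4,917.31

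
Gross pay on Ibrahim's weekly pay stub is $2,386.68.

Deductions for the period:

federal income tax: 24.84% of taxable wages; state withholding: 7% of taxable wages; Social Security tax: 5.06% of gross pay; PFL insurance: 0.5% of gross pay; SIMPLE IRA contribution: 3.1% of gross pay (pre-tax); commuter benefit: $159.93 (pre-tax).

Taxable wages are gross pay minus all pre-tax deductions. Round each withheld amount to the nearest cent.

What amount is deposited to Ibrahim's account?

SIMPLE IRA contribution: $2,386.68 × 0.031 = $73.99
Commuter benefit: $159.93
Pre-tax total = $73.99 + $159.93 = $233.92
Taxable wages = $2,386.68 − $233.92 = $2,152.76
State withholding: $2,152.76 × 0.07 = $150.69
Federal income tax: $2,152.76 × 0.2484 = $534.75
PFL insurance: $2,386.68 × 0.005 = $11.93
Social Security tax: $2,386.68 × 0.0506 = $120.77
Total deductions = $73.99 + $159.93 + $150.69 + $534.75 + $11.93 + $120.77 = $1,052.06
Net pay = $2,386.68 − $1,052.06 = $1,334.62

$1,334.62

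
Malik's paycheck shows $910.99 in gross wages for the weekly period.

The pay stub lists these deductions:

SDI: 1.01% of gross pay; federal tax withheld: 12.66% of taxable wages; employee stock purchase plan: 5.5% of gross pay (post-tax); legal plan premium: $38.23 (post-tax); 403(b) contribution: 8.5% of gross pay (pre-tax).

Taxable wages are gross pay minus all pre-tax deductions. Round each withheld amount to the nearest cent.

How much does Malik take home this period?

$630.50

403(b) contribution: $910.99 × 0.085 = $77.43
Taxable wages = $910.99 − $77.43 = $833.56
Federal tax withheld: $833.56 × 0.1266 = $105.53
SDI: $910.99 × 0.0101 = $9.20
Legal plan premium: $38.23
Employee stock purchase plan: $910.99 × 0.055 = $50.10
Total deductions = $77.43 + $105.53 + $9.20 + $38.23 + $50.10 = $280.49
Net pay = $910.99 − $280.49 = $630.50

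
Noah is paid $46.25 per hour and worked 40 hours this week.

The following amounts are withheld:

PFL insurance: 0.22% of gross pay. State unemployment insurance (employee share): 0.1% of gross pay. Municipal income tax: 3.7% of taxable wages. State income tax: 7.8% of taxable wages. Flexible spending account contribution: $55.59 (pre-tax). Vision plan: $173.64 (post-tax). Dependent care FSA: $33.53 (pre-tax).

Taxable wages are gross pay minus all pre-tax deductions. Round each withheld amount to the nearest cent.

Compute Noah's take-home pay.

$1,378.82

Gross pay: 40 × $46.25 = $1,850.00
Dependent care FSA: $33.53
Flexible spending account contribution: $55.59
Pre-tax total = $33.53 + $55.59 = $89.12
Taxable wages = $1,850.00 − $89.12 = $1,760.88
Municipal income tax: $1,760.88 × 0.037 = $65.15
State income tax: $1,760.88 × 0.078 = $137.35
PFL insurance: $1,850.00 × 0.0022 = $4.07
State unemployment insurance (employee share): $1,850.00 × 0.001 = $1.85
Vision plan: $173.64
Total deductions = $33.53 + $55.59 + $65.15 + $137.35 + $4.07 + $1.85 + $173.64 = $471.18
Net pay = $1,850.00 − $471.18 = $1,378.82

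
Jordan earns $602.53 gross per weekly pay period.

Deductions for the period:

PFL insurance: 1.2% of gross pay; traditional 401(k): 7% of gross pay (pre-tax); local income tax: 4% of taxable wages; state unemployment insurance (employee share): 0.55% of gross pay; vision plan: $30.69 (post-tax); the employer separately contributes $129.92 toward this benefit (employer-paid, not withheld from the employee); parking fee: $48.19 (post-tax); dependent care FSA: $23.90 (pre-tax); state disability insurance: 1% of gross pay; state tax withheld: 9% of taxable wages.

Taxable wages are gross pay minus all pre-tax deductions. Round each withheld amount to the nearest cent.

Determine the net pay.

$371.26

Traditional 401(k): $602.53 × 0.07 = $42.18
Dependent care FSA: $23.90
Pre-tax total = $42.18 + $23.90 = $66.08
Taxable wages = $602.53 − $66.08 = $536.45
State tax withheld: $536.45 × 0.09 = $48.28
Local income tax: $536.45 × 0.04 = $21.46
State unemployment insurance (employee share): $602.53 × 0.0055 = $3.31
State disability insurance: $602.53 × 0.01 = $6.03
PFL insurance: $602.53 × 0.012 = $7.23
Vision plan: $30.69
Parking fee: $48.19
(Employer's $129.92 toward vision plan is not withheld from the employee.)
Total deductions = $42.18 + $23.90 + $48.28 + $21.46 + $3.31 + $6.03 + $7.23 + $30.69 + $48.19 = $231.27
Net pay = $602.53 − $231.27 = $371.26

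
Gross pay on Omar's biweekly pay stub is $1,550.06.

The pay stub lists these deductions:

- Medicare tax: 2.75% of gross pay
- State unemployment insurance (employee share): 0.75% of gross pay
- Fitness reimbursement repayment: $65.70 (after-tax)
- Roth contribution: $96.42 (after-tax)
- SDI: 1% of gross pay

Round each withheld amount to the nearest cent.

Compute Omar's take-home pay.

$1,318.18

SDI: $1,550.06 × 0.01 = $15.50
State unemployment insurance (employee share): $1,550.06 × 0.0075 = $11.63
Medicare tax: $1,550.06 × 0.0275 = $42.63
Roth contribution: $96.42
Fitness reimbursement repayment: $65.70
Total deductions = $15.50 + $11.63 + $42.63 + $96.42 + $65.70 = $231.88
Net pay = $1,550.06 − $231.88 = $1,318.18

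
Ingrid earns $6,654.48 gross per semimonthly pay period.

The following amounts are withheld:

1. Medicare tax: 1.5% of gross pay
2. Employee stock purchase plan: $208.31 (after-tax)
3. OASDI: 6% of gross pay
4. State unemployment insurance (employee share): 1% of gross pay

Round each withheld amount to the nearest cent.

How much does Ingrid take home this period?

$5,880.54

OASDI: $6,654.48 × 0.06 = $399.27
State unemployment insurance (employee share): $6,654.48 × 0.01 = $66.54
Medicare tax: $6,654.48 × 0.015 = $99.82
Employee stock purchase plan: $208.31
Total deductions = $399.27 + $66.54 + $99.82 + $208.31 = $773.94
Net pay = $6,654.48 − $773.94 = $5,880.54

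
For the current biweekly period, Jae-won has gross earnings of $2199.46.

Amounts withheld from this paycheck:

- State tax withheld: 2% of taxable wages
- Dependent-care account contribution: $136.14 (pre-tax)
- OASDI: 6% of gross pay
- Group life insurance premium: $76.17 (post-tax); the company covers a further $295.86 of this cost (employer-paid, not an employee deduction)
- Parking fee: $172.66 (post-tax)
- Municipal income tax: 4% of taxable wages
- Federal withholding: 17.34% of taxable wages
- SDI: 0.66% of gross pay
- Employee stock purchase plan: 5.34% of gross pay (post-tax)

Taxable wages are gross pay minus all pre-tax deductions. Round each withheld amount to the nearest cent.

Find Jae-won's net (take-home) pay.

Dependent-care account contribution: $136.14
Taxable wages = $2199.46 − $136.14 = $2063.32
Municipal income tax: $2063.32 × 0.04 = $82.53
Federal withholding: $2063.32 × 0.1734 = $357.78
State tax withheld: $2063.32 × 0.02 = $41.27
OASDI: $2199.46 × 0.06 = $131.97
SDI: $2199.46 × 0.0066 = $14.52
Parking fee: $172.66
Group life insurance premium: $76.17
Employee stock purchase plan: $2199.46 × 0.0534 = $117.45
(Employer's $295.86 toward group life insurance premium is not withheld from the employee.)
Total deductions = $136.14 + $82.53 + $357.78 + $41.27 + $131.97 + $14.52 + $172.66 + $76.17 + $117.45 = $1130.49
Net pay = $2199.46 − $1130.49 = $1068.97

$1068.97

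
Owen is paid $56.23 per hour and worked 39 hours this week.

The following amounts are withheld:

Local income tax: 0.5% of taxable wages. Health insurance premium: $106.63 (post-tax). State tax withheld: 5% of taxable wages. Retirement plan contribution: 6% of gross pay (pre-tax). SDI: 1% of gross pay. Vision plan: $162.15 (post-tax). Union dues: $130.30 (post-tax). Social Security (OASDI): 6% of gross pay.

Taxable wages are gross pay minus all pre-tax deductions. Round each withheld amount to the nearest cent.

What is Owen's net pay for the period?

Gross pay: 39 × $56.23 = $2,192.97
Retirement plan contribution: $2,192.97 × 0.06 = $131.58
Taxable wages = $2,192.97 − $131.58 = $2,061.39
State tax withheld: $2,061.39 × 0.05 = $103.07
Local income tax: $2,061.39 × 0.005 = $10.31
Social Security (OASDI): $2,192.97 × 0.06 = $131.58
SDI: $2,192.97 × 0.01 = $21.93
Union dues: $130.30
Vision plan: $162.15
Health insurance premium: $106.63
Total deductions = $131.58 + $103.07 + $10.31 + $131.58 + $21.93 + $130.30 + $162.15 + $106.63 = $797.55
Net pay = $2,192.97 − $797.55 = $1,395.42

$1,395.42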